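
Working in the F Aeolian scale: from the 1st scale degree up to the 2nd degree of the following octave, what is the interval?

F natural minor: F G Ab Bb C Db Eb.
1st scale degree = F; scale degree 2 (up an octave) = G.
Counting 9 letters and 14 half steps from F gives a major ninth.

major ninth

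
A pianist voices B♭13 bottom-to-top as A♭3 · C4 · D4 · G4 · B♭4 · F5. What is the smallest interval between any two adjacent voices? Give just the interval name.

major 2nd

Adjacent intervals: A♭3→C4 = major third; C4→D4 = major second; D4→G4 = perfect fourth; G4→B♭4 = minor third; B♭4→F5 = perfect fifth.
The smallest is C4 to D4, a major second (2 semitones).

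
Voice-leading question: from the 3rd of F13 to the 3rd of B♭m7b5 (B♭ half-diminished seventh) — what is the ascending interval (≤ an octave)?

diminished fourth

The 3rd of F13 is A; the 3rd of B♭m7b5 (B♭ half-diminished seventh) is D♭.
4 letter names make it a fourth; at 4 semitones (a half step narrower than perfect) the quality is diminished.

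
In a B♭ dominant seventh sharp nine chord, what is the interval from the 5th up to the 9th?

B♭7#9: B♭ D F A♭ C♯.
That puts F below C♯.
5 letter names make it a fifth; at 8 semitones (a half step wider than perfect) the quality is augmented.

A5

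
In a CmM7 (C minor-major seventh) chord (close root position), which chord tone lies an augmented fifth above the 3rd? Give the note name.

CmM7 is spelled C-Eb-G-B.
The 3rd is Eb. An augmented fifth above Eb is B.
B is the chord's 7th.

B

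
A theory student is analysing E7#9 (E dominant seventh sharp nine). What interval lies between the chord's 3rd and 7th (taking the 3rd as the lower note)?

d5

Spelling the chord: E G# B D F##.
That puts G# below D.
From G# to D: 6 semitones over a fifth = diminished.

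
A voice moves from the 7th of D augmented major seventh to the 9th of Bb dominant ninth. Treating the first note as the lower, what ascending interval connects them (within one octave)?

diminished 8th

D augmented major seventh has C# as its 7th, and Bb dominant ninth has C as its 9th.
From C# to C: 11 semitones over an octave = diminished.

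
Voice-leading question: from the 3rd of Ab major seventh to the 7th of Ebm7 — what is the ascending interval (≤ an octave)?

minor second

Ab major seventh has C as its 3rd, and Ebm7 has Db as its 7th.
C up to Db is 1 semitone, a half step narrower than a major second, so the interval is minor.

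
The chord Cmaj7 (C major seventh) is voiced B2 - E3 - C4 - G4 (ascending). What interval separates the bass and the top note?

m13

The outer voices are B2 and G4.
From B to G: 20 semitones over a thirteenth = minor.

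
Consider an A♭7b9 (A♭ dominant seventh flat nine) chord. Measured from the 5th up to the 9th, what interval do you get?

A♭7b9: A♭, C, E♭, G♭, B𝄫.
So we need the interval from E♭ up to B𝄫.
E♭ up to B𝄫 is 6 semitones, a half step narrower than a perfect fifth, so the interval is diminished.

diminished fifth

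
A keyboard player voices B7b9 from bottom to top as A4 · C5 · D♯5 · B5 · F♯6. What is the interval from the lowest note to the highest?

The outer voices are A4 and F♯6.
A up to F♯ spans 13 letter names and 21 semitones — a major thirteenth.

major thirteenth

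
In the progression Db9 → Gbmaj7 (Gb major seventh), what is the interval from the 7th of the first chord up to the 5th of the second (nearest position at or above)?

major 2nd

The 7th of Db9 is Cb; the 5th of Gbmaj7 (Gb major seventh) is Db.
Counting 2 letters and 2 half steps from Cb gives a major second.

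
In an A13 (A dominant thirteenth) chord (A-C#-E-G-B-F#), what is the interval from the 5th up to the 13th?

So we need the interval from E up to F#.
Counting 9 letters and 14 half steps from E gives a major ninth.

M9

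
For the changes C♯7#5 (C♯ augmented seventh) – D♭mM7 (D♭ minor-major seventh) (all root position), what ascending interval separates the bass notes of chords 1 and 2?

The roots are C♯ and D♭.
2 letter names make it a second; at 0 semitones (a whole step narrower than major) the quality is diminished.

diminished second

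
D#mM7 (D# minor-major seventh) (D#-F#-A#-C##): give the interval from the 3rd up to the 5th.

major third

3rd = F#; 5th = A#.
Counting 3 letters and 4 half steps from F# gives a major third.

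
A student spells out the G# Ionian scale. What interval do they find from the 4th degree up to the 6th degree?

G# major: G# A# B# C# D# E# F##.
The 4th degree is C# and the 6th degree is E#.
C# up to E# spans 3 letter names and 4 semitones — a major third.

M3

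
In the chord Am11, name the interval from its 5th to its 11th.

minor seventh

A minor eleventh is spelled A, C, E, G, B, D.
5th = E; 11th = D.
From E to D: 10 semitones over a seventh = minor.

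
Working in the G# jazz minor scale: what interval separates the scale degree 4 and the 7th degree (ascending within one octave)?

Spelling the G# jazz minor scale: G# A# B C# D# E# F##.
Scale degree 4 = C#; 7th degree = F##.
From C# to F##: 6 semitones over a fourth = augmented.

A4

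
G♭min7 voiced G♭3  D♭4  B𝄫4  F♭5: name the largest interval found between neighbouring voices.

minor sixth

Adjacent intervals: G♭3→D♭4 = perfect fifth; D♭4→B𝄫4 = minor sixth; B𝄫4→F♭5 = perfect fifth.
The largest is D♭4 to B𝄫4, a minor sixth (8 semitones).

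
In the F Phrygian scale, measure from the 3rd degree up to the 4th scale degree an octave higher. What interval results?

M9

F phrygian: F Gb Ab Bb C Db Eb.
The 3rd degree is Ab and the degree 4 (up an octave) is Bb.
Ab up to Bb spans 9 letter names and 14 semitones — a major ninth.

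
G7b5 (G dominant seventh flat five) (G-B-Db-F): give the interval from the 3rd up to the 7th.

That puts B below F.
From B to F: 6 semitones over a fifth = diminished.

diminished fifth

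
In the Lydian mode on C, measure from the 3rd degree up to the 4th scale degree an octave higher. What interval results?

The scale runs C D E F# G A B.
So we need the interval from E up to F#.
E up to F# spans 9 letter names and 14 semitones — a major ninth.

major ninth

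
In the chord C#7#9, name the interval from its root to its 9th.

augmented ninth

The chord tones of C#7#9 are C#–E#–G#–B–D##.
Root = C#; 9th = D##.
9 letter names make it a ninth; at 15 semitones (a half step wider than major) the quality is augmented.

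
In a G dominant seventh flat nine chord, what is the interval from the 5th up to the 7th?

minor third

The chord tones of G dominant seventh flat nine are G B D F A♭.
5th = D; 7th = F.
3 letter names make it a third; at 3 semitones (a half step narrower than major) the quality is minor.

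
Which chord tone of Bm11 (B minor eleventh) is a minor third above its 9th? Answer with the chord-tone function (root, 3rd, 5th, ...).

Bm11 (B minor eleventh) is spelled B–D–F#–A–C#–E.
The 9th is C#. A minor third above C# is E.
E is the chord's 11th.

11th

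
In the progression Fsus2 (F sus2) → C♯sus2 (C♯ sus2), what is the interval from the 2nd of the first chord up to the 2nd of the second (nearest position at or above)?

The 2nd of Fsus2 (F sus2) is G; the 2nd of C♯sus2 (C♯ sus2) is D♯.
From G to D♯: 8 semitones over a fifth = augmented.

A5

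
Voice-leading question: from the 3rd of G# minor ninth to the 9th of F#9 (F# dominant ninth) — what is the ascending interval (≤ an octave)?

major sixth

The 3rd of G# minor ninth is B; the 9th of F#9 (F# dominant ninth) is G#.
B up to G# spans 6 letter names and 9 semitones — a major sixth.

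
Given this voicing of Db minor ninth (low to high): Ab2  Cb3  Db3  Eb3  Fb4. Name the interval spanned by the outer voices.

minor thirteenth

The outer voices are Ab2 and Fb4.
Ab up to Fb is 20 semitones, a half step narrower than a major thirteenth, so the interval is minor.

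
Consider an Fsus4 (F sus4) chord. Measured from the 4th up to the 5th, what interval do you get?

F sus4: F-B♭-C.
The 4th is B♭ and the 5th is C.
B♭ up to C spans 2 letter names and 2 semitones — a major second.

major second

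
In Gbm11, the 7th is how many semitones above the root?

Gb minor eleventh is spelled Gb–Bbb–Db–Fb–Ab–Cb.
Gb to Fb is a minor seventh: 10 semitones.

10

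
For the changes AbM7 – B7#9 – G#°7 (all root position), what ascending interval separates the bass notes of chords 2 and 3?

major sixth

The roots are B and G#.
Counting 6 letters and 9 half steps from B gives a major sixth.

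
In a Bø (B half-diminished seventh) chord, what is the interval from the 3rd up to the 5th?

minor third

The chord tones of Bm7b5 (B half-diminished seventh) are B-D-F-A.
So we need the interval from D up to F.
3 letter names make it a third; at 3 semitones (a half step narrower than major) the quality is minor.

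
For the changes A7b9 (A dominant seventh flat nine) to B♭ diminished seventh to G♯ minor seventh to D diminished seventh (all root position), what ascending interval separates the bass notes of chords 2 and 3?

A6

The roots are B♭ and G♯.
6 letter names make it a sixth; at 10 semitones (a half step wider than major) the quality is augmented.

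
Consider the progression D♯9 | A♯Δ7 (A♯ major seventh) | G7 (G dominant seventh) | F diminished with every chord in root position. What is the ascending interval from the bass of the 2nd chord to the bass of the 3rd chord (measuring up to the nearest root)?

diminished 7th

The roots are A♯ and G.
From A♯ to G: 9 semitones over a seventh = diminished.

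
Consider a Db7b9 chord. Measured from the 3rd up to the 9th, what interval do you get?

diminished seventh

Db dominant seventh flat nine: Db F Ab Cb Ebb.
The 3rd is F and the 9th is Ebb.
F up to Ebb is 9 semitones, a whole step narrower than a major seventh, so the interval is diminished.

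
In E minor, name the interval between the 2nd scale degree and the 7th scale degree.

minor sixth

Spelling E minor: E F♯ G A B C D.
2nd scale degree = F♯; 7th degree = D.
6 letter names make it a sixth; at 8 semitones (a half step narrower than major) the quality is minor.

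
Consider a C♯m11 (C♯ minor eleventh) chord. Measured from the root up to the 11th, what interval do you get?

perfect eleventh

C♯m11 is spelled C♯, E, G♯, B, D♯, F♯.
That puts C♯ below F♯.
From C♯ to F♯ is 17 semitones, exactly the perfect eleventh.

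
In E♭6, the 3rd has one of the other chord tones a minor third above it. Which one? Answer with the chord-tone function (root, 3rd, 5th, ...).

5th

Spelling the chord: E♭, G, B♭, C.
The 3rd is G. A minor third above G is B♭.
B♭ is the chord's 5th.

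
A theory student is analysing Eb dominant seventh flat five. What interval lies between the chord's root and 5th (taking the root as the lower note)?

Spelling the chord: Eb-G-Bbb-Db.
So we need the interval from Eb up to Bbb.
5 letter names make it a fifth; at 6 semitones (a half step narrower than perfect) the quality is diminished.

diminished fifth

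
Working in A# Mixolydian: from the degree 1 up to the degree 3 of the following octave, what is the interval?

A# mixolydian: A# B# C## D# E# F## G#.
So we need the interval from A# up to C##.
From A# to C## is 16 semitones, exactly the major tenth.

major tenth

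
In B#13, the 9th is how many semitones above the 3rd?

B#13 (B# dominant thirteenth) is spelled B#–D##–F##–A#–C##–G##.
D## to C## is a minor seventh: 10 semitones.

10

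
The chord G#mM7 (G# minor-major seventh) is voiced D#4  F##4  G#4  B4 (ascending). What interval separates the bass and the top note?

The outer voices are D#4 and B4.
From D# to B: 8 semitones over a sixth = minor.

minor sixth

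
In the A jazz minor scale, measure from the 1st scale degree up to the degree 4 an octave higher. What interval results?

A melodic minor: A B C D E F♯ G♯.
The 1st scale degree is A and the degree 4 (up an octave) is D.
From A to D is 17 semitones, exactly the perfect eleventh.

perfect 11th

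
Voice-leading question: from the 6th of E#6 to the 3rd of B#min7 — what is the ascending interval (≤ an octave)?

minor second

The 6th of E#6 is C##; the 3rd of B#min7 is D#.
From C## to D#: 1 semitone over a second = minor.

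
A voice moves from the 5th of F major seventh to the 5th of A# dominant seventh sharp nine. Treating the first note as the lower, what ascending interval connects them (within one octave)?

The 5th of F major seventh is C; the 5th of A# dominant seventh sharp nine is E#.
C up to E# is 5 semitones, a half step wider than a major third, so the interval is augmented.

augmented third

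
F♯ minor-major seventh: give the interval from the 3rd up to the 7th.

augmented fifth

F♯mM7 (F♯ minor-major seventh): F♯, A, C♯, E♯.
The 3rd is A and the 7th is E♯.
A up to E♯ is 8 semitones, a half step wider than a perfect fifth, so the interval is augmented.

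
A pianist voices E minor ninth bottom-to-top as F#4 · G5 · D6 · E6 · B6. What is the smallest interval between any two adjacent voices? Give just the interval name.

Adjacent intervals: F#4→G5 = minor ninth; G5→D6 = perfect fifth; D6→E6 = major second; E6→B6 = perfect fifth.
The smallest is D6 to E6, a major second (2 semitones).

major 2nd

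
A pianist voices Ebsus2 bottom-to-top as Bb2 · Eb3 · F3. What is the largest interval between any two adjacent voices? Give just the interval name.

Adjacent intervals: Bb2→Eb3 = perfect fourth; Eb3→F3 = major second.
The largest is Bb2 to Eb3, a perfect fourth (5 semitones).

P4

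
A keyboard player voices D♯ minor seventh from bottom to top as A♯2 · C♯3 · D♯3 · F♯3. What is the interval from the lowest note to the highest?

The outer voices are A♯2 and F♯3.
From A♯ to F♯: 8 semitones over a sixth = minor.

minor sixth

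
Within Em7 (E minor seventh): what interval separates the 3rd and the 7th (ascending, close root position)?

Spelling the chord: E–G–B–D.
The 3rd is G and the 7th is D.
Counting 5 letters and 7 half steps from G gives a perfect fifth.

perfect fifth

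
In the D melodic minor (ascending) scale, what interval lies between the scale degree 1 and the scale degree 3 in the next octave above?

The scale runs D E F G A B C#.
That puts D below F.
From D to F: 15 semitones over a tenth = minor.

m10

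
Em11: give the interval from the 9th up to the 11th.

minor 3rd

The chord tones of Em11 are E-G-B-D-F#-A.
The 9th is F# and the 11th is A.
3 letter names make it a third; at 3 semitones (a half step narrower than major) the quality is minor.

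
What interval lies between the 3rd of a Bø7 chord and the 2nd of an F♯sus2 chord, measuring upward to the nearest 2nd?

Bø7 has D as its 3rd, and F♯sus2 has G♯ as its 2nd.
D up to G♯ is 6 semitones, a half step wider than a perfect fourth, so the interval is augmented.

augmented fourth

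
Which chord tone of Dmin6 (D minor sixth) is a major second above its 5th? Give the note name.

Spelling the chord: D, F, A, B.
The 5th is A. A major second above A is B.
B is the chord's 6th.

B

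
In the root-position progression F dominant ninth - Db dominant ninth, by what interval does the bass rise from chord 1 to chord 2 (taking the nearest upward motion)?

minor 6th

The roots are F and Db.
F up to Db is 8 semitones, a half step narrower than a major sixth, so the interval is minor.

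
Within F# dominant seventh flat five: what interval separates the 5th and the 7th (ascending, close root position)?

F# dominant seventh flat five is spelled F#-A#-C-E.
So we need the interval from C up to E.
From C to E is 4 semitones, exactly the major third.

major third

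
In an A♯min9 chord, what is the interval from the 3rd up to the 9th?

major 7th

A♯m9 is spelled A♯, C♯, E♯, G♯, B♯.
The 3rd is C♯ and the 9th is B♯.
From C♯ to B♯ is 11 semitones, exactly the major seventh.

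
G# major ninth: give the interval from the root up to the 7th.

The chord tones of G# major ninth are G#, B#, D#, F##, A#.
So we need the interval from G# up to F##.
Counting 7 letters and 11 half steps from G# gives a major seventh.

major 7th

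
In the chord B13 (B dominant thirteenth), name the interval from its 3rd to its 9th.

minor 7th

Spelling the chord: B-D#-F#-A-C#-G#.
So we need the interval from D# up to C#.
From D# to C#: 10 semitones over a seventh = minor.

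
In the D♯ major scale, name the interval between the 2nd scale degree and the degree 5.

D♯ major: D♯ E♯ F𝄪 G♯ A♯ B♯ C𝄪.
The 2nd scale degree is E♯ and the degree 5 is A♯.
From E♯ to A♯ is 5 semitones, exactly the perfect fourth.

P4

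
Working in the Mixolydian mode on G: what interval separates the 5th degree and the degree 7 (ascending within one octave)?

minor 3rd

G mixolydian: G A B C D E F.
So we need the interval from D up to F.
3 letter names make it a third; at 3 semitones (a half step narrower than major) the quality is minor.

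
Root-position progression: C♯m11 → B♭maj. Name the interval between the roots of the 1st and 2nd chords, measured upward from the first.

The roots are C♯ and B♭.
From C♯ to B♭: 9 semitones over a seventh = diminished.

d7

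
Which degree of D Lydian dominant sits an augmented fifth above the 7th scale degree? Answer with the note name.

G#

The scale is D E F# G# A B C.
The 7th scale degree is C; an augmented fifth above that is G# — scale degree 4.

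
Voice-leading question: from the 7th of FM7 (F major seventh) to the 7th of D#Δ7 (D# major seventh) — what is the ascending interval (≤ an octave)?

augmented 6th

The 7th of FM7 (F major seventh) is E; the 7th of D#Δ7 (D# major seventh) is C##.
E up to C## is 10 semitones, a half step wider than a major sixth, so the interval is augmented.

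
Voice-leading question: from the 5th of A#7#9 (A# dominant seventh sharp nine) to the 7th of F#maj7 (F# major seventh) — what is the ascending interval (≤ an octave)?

perfect unison

The 5th of A#7#9 (A# dominant seventh sharp nine) is E#; the 7th of F#maj7 (F# major seventh) is E#.
From E# to E# is 0 semitones, exactly the perfect unison.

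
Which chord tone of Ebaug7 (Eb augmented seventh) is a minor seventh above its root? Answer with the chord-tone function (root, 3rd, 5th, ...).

7th

The chord tones of Eb7#5 (Eb augmented seventh) are Eb G B Db.
The root is Eb. A minor seventh above Eb is Db.
Db is the chord's 7th.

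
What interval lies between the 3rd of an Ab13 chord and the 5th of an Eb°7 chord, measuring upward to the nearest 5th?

diminished seventh

The 3rd of Ab13 is C; the 5th of Eb°7 is Bbb.
7 letter names make it a seventh; at 9 semitones (a whole step narrower than major) the quality is diminished.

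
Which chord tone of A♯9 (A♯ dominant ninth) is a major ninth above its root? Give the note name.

B#

Spelling the chord: A♯–C𝄪–E♯–G♯–B♯.
The root is A♯. A major ninth above A♯ is B♯.
B♯ is the chord's 9th.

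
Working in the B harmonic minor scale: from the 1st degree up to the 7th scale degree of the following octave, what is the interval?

The scale runs B C# D E F# G A#.
The 1st degree is B and the scale degree 7 (up an octave) is A#.
B up to A# spans 14 letter names and 23 semitones — a major fourteenth.

major 14th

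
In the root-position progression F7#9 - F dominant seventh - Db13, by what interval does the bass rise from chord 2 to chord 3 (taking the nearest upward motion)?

m6

The roots are F and Db.
F up to Db is 8 semitones, a half step narrower than a major sixth, so the interval is minor.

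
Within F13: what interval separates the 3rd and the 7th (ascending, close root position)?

The chord tones of F dominant thirteenth are F-A-C-E♭-G-D.
3rd = A; 7th = E♭.
A up to E♭ is 6 semitones, a half step narrower than a perfect fifth, so the interval is diminished.
This 3–7 tritone is the characteristic tension at the heart of the dominant sound.

d5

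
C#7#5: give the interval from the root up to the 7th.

minor seventh

The chord tones of C#aug7 (C# augmented seventh) are C#, E#, G##, B.
The root is C# and the 7th is B.
C# up to B is 10 semitones, a half step narrower than a major seventh, so the interval is minor.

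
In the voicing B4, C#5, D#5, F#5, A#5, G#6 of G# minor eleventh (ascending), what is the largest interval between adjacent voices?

minor seventh

Adjacent intervals: B4→C#5 = major second; C#5→D#5 = major second; D#5→F#5 = minor third; F#5→A#5 = major third; A#5→G#6 = minor seventh.
The largest is A#5 to G#6, a minor seventh (10 semitones).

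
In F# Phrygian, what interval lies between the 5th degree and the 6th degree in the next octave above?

minor ninth

The scale runs F# G A B C# D E.
So we need the interval from C# up to D.
9 letter names make it a ninth; at 13 semitones (a half step narrower than major) the quality is minor.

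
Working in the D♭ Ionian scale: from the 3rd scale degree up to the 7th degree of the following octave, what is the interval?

The scale runs D♭ E♭ F G♭ A♭ B♭ C.
That puts F below C.
Counting 12 letters and 19 half steps from F gives a perfect twelfth.

perfect 12th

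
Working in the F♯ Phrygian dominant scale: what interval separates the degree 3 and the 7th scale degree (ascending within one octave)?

The scale runs F♯ G A♯ B C♯ D E.
The degree 3 is A♯ and the degree 7 is E.
A♯ up to E is 6 semitones, a half step narrower than a perfect fifth, so the interval is diminished.

diminished 5th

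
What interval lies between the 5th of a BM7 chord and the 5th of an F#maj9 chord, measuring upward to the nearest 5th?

The 5th of BM7 is F#; the 5th of F#maj9 is C#.
F# up to C# spans 5 letter names and 7 semitones — a perfect fifth.

perfect fifth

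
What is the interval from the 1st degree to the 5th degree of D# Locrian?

The scale runs D# E F# G# A B C#.
The 1st degree is D# and the 5th scale degree is A.
5 letter names make it a fifth; at 6 semitones (a half step narrower than perfect) the quality is diminished.

d5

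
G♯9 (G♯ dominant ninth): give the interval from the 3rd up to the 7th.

diminished fifth

Spelling the chord: G♯ B♯ D♯ F♯ A♯.
So we need the interval from B♯ up to F♯.
From B♯ to F♯: 6 semitones over a fifth = diminished.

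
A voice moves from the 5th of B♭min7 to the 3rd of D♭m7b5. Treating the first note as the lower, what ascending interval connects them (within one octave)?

B♭min7 has F as its 5th, and D♭m7b5 has F♭ as its 3rd.
From F to F♭: 11 semitones over an octave = diminished.

diminished 8th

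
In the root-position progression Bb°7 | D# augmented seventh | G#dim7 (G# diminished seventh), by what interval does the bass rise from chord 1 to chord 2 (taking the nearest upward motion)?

augmented 3rd

The roots are Bb and D#.
From Bb to D#: 5 semitones over a third = augmented.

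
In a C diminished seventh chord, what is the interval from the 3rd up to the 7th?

diminished 5th

C diminished seventh is spelled C–E♭–G♭–B𝄫.
3rd = E♭; 7th = B𝄫.
E♭ up to B𝄫 is 6 semitones, a half step narrower than a perfect fifth, so the interval is diminished.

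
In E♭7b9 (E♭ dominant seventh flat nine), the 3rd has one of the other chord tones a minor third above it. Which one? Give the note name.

E♭7b9: E♭–G–B♭–D♭–F♭.
The 3rd is G. A minor third above G is B♭.
B♭ is the chord's 5th.

Bb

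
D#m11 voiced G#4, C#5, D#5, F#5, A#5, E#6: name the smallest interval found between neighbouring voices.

major second

Adjacent intervals: G#4→C#5 = perfect fourth; C#5→D#5 = major second; D#5→F#5 = minor third; F#5→A#5 = major third; A#5→E#6 = perfect fifth.
The smallest is C#5 to D#5, a major second (2 semitones).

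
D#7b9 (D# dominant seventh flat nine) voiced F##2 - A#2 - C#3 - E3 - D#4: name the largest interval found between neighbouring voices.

Adjacent intervals: F##2→A#2 = minor third; A#2→C#3 = minor third; C#3→E3 = minor third; E3→D#4 = major seventh.
The largest is E3 to D#4, a major seventh (11 semitones).

major seventh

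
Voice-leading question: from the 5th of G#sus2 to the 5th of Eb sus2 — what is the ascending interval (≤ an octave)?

The 5th of G#sus2 is D#; the 5th of Eb sus2 is Bb.
6 letter names make it a sixth; at 7 semitones (a whole step narrower than major) the quality is diminished.

d6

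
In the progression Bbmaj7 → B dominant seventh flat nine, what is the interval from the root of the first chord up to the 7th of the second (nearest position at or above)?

Bbmaj7 has Bb as its root, and B dominant seventh flat nine has A as its 7th.
Bb up to A spans 7 letter names and 11 semitones — a major seventh.

major seventh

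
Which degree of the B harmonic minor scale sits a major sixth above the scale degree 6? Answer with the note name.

E

The scale is B C♯ D E F♯ G A♯.
The scale degree 6 is G; a major sixth above that is E — scale degree 4.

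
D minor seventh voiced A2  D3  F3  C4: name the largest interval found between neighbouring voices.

Adjacent intervals: A2→D3 = perfect fourth; D3→F3 = minor third; F3→C4 = perfect fifth.
The largest is F3 to C4, a perfect fifth (7 semitones).

perfect fifth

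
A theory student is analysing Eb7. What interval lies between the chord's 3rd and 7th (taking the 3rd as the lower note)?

Eb7 (Eb dominant seventh) is spelled Eb G Bb Db.
3rd = G; 7th = Db.
G up to Db is 6 semitones, a half step narrower than a perfect fifth, so the interval is diminished.

diminished fifth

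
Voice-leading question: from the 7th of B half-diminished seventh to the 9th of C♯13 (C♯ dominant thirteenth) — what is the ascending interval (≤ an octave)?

B half-diminished seventh has A as its 7th, and C♯13 (C♯ dominant thirteenth) has D♯ as its 9th.
4 letter names make it a fourth; at 6 semitones (a half step wider than perfect) the quality is augmented.

augmented fourth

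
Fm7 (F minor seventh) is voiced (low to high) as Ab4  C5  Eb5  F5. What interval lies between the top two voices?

Those voices are Eb5 and F5.
Counting 2 letters and 2 half steps from Eb gives a major second.

M2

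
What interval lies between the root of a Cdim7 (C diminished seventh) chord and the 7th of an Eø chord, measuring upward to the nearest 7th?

M2

The root of Cdim7 (C diminished seventh) is C; the 7th of Eø is D.
From C to D is 2 semitones, exactly the major second.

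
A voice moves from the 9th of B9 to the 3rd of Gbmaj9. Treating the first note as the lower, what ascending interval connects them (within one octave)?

B9 has C# as its 9th, and Gbmaj9 has Bb as its 3rd.
C# up to Bb is 9 semitones, a whole step narrower than a major seventh, so the interval is diminished.

diminished seventh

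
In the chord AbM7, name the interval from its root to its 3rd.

The chord tones of AbM7 (Ab major seventh) are Ab, C, Eb, G.
So we need the interval from Ab up to C.
From Ab to C is 4 semitones, exactly the major third.

major third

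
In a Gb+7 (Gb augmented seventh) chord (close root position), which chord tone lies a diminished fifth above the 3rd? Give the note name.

Gb7#5 (Gb augmented seventh): Gb–Bb–D–Fb.
The 3rd is Bb. A diminished fifth above Bb is Fb.
Fb is the chord's 7th.

Fb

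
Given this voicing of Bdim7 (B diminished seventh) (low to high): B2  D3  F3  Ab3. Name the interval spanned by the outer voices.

diminished seventh

The outer voices are B2 and Ab3.
7 letter names make it a seventh; at 9 semitones (a whole step narrower than major) the quality is diminished.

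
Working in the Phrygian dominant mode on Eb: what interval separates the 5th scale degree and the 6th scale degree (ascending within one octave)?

Eb phrygian dominant: Eb Fb G Ab Bb Cb Db.
That puts Bb below Cb.
2 letter names make it a second; at 1 semitone (a half step narrower than major) the quality is minor.

minor second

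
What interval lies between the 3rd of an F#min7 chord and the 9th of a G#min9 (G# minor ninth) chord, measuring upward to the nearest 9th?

augmented unison

F#min7 has A as its 3rd, and G#min9 (G# minor ninth) has A# as its 9th.
1 letter names make it a unison; at 1 semitone (a half step wider than perfect) the quality is augmented.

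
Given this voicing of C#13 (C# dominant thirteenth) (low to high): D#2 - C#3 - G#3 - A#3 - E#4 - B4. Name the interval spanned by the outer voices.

minor 20th

The outer voices are D#2 and B4.
D# up to B is 32 semitones, a half step narrower than a major 20th, so the interval is minor.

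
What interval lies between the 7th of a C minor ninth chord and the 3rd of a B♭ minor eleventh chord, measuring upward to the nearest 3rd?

m3

The 7th of C minor ninth is B♭; the 3rd of B♭ minor eleventh is D♭.
3 letter names make it a third; at 3 semitones (a half step narrower than major) the quality is minor.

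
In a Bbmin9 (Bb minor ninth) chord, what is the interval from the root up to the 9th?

major ninth

The chord tones of Bb minor ninth are Bb–Db–F–Ab–C.
The root is Bb and the 9th is C.
From Bb to C is 14 semitones, exactly the major ninth.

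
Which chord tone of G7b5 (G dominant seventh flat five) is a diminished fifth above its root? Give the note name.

G dominant seventh flat five is spelled G–B–D♭–F.
The root is G. A diminished fifth above G is D♭.
D♭ is the chord's 5th.

Db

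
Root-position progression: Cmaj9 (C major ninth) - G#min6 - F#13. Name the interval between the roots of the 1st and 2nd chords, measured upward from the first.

The roots are C and G#.
C up to G# is 8 semitones, a half step wider than a perfect fifth, so the interval is augmented.

augmented fifth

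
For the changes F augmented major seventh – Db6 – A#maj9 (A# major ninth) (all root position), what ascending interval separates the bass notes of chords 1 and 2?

The roots are F and Db.
6 letter names make it a sixth; at 8 semitones (a half step narrower than major) the quality is minor.

minor sixth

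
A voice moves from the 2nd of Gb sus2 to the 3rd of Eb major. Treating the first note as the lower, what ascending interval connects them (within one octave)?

Gb sus2 has Ab as its 2nd, and Eb major has G as its 3rd.
Ab up to G spans 7 letter names and 11 semitones — a major seventh.

major seventh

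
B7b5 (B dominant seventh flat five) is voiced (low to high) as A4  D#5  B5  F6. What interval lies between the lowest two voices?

Those voices are A4 and D#5.
A up to D# is 6 semitones, a half step wider than a perfect fourth, so the interval is augmented.

augmented fourth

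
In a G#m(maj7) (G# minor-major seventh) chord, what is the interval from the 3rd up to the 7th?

G#mM7: G#-B-D#-F##.
3rd = B; 7th = F##.
5 letter names make it a fifth; at 8 semitones (a half step wider than perfect) the quality is augmented.

augmented fifth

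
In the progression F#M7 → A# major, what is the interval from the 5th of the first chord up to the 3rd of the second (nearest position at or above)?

augmented unison

The 5th of F#M7 is C#; the 3rd of A# major is C##.
C# up to C## is 1 semitone, a half step wider than a perfect unison, so the interval is augmented.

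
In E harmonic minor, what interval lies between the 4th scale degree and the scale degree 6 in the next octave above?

E harmonic minor: E F# G A B C D#.
That puts A below C.
A up to C is 15 semitones, a half step narrower than a major tenth, so the interval is minor.

m10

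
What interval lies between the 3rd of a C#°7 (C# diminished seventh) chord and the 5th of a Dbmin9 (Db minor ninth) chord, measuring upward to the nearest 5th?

diminished 4th

C#°7 (C# diminished seventh) has E as its 3rd, and Dbmin9 (Db minor ninth) has Ab as its 5th.
From E to Ab: 4 semitones over a fourth = diminished.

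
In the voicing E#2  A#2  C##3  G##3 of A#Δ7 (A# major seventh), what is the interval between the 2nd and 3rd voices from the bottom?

Those voices are A#2 and C##3.
From A# to C## is 4 semitones, exactly the major third.

M3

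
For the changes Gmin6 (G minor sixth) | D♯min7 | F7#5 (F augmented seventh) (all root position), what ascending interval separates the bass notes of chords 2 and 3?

d3

The roots are D♯ and F.
D♯ up to F is 2 semitones, a whole step narrower than a major third, so the interval is diminished.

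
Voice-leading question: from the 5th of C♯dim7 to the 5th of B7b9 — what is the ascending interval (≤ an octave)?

C♯dim7 has G as its 5th, and B7b9 has F♯ as its 5th.
G up to F♯ spans 7 letter names and 11 semitones — a major seventh.

M7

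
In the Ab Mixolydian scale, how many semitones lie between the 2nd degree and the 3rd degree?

The scale is Ab Bb C Db Eb F Gb.
Bb up to C is a major second — 2 semitones.

2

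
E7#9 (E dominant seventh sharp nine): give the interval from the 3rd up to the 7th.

The chord tones of E7#9 are E–G#–B–D–F##.
So we need the interval from G# up to D.
From G# to D: 6 semitones over a fifth = diminished.
That tritone between 3rd and 7th is what gives the dominant seventh its pull toward resolution.

diminished fifth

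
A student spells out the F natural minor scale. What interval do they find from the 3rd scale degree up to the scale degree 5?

Spelling the F natural minor scale: F G Ab Bb C Db Eb.
That puts Ab below C.
Counting 3 letters and 4 half steps from Ab gives a major third.

major third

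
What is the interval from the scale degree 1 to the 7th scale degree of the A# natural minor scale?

A# natural minor: A# B# C# D# E# F# G#.
Scale degree 1 = A#; 7th scale degree = G#.
7 letter names make it a seventh; at 10 semitones (a half step narrower than major) the quality is minor.

m7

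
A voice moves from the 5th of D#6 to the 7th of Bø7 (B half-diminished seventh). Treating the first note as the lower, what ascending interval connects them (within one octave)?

diminished octave

The 5th of D#6 is A#; the 7th of Bø7 (B half-diminished seventh) is A.
8 letter names make it an octave; at 11 semitones (a half step narrower than perfect) the quality is diminished.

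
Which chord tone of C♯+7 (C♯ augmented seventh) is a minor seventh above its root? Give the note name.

B

Spelling the chord: C♯–E♯–G𝄪–B.
The root is C♯. A minor seventh above C♯ is B.
B is the chord's 7th.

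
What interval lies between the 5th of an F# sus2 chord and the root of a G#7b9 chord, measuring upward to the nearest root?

F# sus2 has C# as its 5th, and G#7b9 has G# as its root.
From C# to G# is 7 semitones, exactly the perfect fifth.

P5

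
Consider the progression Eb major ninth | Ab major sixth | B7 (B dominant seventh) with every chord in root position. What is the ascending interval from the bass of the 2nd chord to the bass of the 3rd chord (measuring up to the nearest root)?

augmented 2nd

The roots are Ab and B.
2 letter names make it a second; at 3 semitones (a half step wider than major) the quality is augmented.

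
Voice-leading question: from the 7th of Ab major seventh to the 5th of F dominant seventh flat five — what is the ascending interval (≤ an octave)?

diminished 4th

The 7th of Ab major seventh is G; the 5th of F dominant seventh flat five is Cb.
From G to Cb: 4 semitones over a fourth = diminished.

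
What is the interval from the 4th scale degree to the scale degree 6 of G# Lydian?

The scale runs G# A# B# C## D# E# F##.
That puts C## below E#.
C## up to E# is 3 semitones, a half step narrower than a major third, so the interval is minor.

minor 3rd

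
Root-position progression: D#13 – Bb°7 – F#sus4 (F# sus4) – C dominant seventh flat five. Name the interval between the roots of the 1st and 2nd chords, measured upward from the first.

The roots are D# and Bb.
6 letter names make it a sixth; at 7 semitones (a whole step narrower than major) the quality is diminished.

diminished sixth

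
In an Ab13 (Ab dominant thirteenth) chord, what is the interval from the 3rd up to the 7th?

Ab13: Ab-C-Eb-Gb-Bb-F.
That puts C below Gb.
C up to Gb is 6 semitones, a half step narrower than a perfect fifth, so the interval is diminished.

diminished 5th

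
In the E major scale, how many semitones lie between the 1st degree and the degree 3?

4

The scale is E F♯ G♯ A B C♯ D♯.
E up to G♯ is a major third — 4 semitones.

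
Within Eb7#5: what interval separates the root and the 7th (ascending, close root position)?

Ebaug7 (Eb augmented seventh) is spelled Eb, G, B, Db.
So we need the interval from Eb up to Db.
From Eb to Db: 10 semitones over a seventh = minor.

minor seventh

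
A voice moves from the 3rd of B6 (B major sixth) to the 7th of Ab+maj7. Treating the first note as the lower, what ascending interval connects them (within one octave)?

B6 (B major sixth) has D# as its 3rd, and Ab+maj7 has G as its 7th.
D# up to G is 4 semitones, a half step narrower than a perfect fourth, so the interval is diminished.

diminished fourth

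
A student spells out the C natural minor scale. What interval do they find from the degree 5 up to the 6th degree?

Spelling the C natural minor scale: C D Eb F G Ab Bb.
So we need the interval from G up to Ab.
2 letter names make it a second; at 1 semitone (a half step narrower than major) the quality is minor.

minor second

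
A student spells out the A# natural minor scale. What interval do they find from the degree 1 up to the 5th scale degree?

Spelling the A# natural minor scale: A# B# C# D# E# F# G#.
Degree 1 = A#; 5th degree = E#.
From A# to E# is 7 semitones, exactly the perfect fifth.

perfect 5th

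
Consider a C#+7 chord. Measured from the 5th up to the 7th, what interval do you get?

The chord tones of C#+7 (C# augmented seventh) are C#–E#–G##–B.
5th = G##; 7th = B.
From G## to B: 2 semitones over a third = diminished.

diminished 3rd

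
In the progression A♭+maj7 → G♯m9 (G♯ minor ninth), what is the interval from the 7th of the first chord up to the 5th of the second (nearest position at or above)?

The 7th of A♭+maj7 is G; the 5th of G♯m9 (G♯ minor ninth) is D♯.
5 letter names make it a fifth; at 8 semitones (a half step wider than perfect) the quality is augmented.

augmented fifth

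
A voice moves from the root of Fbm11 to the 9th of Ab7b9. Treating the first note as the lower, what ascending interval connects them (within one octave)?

Fbm11 has Fb as its root, and Ab7b9 has Bbb as its 9th.
Counting 4 letters and 5 half steps from Fb gives a perfect fourth.

perfect 4th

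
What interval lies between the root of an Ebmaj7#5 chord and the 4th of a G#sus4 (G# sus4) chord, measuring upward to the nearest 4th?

Ebmaj7#5 has Eb as its root, and G#sus4 (G# sus4) has C# as its 4th.
Eb up to C# is 10 semitones, a half step wider than a major sixth, so the interval is augmented.

augmented sixth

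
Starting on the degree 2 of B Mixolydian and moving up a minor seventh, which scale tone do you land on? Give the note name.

The scale is B C# D# E F# G# A.
The degree 2 is C#; a minor seventh above that is B — scale degree 1.

B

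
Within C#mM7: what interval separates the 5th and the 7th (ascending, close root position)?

major third

Spelling the chord: C#, E, G#, B#.
5th = G#; 7th = B#.
Counting 3 letters and 4 half steps from G# gives a major third.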